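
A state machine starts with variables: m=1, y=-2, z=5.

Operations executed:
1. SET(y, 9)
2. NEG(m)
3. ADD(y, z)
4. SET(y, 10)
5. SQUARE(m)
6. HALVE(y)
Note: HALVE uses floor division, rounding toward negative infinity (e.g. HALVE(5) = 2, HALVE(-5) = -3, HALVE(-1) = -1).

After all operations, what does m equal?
m = 1

Tracing execution:
Step 1: SET(y, 9) → m = 1
Step 2: NEG(m) → m = -1
Step 3: ADD(y, z) → m = -1
Step 4: SET(y, 10) → m = -1
Step 5: SQUARE(m) → m = 1
Step 6: HALVE(y) → m = 1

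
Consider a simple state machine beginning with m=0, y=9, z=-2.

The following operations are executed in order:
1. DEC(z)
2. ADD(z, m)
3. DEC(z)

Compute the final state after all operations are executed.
{m: 0, y: 9, z: -4}

Step-by-step execution:
Initial: m=0, y=9, z=-2
After step 1 (DEC(z)): m=0, y=9, z=-3
After step 2 (ADD(z, m)): m=0, y=9, z=-3
After step 3 (DEC(z)): m=0, y=9, z=-4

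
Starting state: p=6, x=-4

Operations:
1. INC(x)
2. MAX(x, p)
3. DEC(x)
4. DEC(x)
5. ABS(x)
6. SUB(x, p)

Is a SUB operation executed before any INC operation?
No

First SUB: step 6
First INC: step 1
Since 6 > 1, INC comes first.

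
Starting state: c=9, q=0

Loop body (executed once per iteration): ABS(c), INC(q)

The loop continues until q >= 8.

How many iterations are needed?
8

Tracing iterations:
Initial: c=9, q=0
After iteration 1: c=9, q=1
After iteration 2: c=9, q=2
After iteration 3: c=9, q=3
After iteration 4: c=9, q=4
After iteration 5: c=9, q=5
After iteration 6: c=9, q=6
After iteration 7: c=9, q=7
After iteration 8: c=9, q=8
q >= 8 now holds, so the loop exits after 8 iterations.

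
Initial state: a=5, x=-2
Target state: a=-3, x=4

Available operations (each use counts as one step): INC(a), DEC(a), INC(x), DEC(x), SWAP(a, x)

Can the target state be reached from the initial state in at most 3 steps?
Yes

Path (3 steps): DEC(a) → DEC(x) → SWAP(a, x)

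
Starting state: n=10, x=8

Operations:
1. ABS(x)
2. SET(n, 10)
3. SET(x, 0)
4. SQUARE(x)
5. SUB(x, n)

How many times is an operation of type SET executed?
2

Counting SET operations:
Step 2: SET(n, 10) ← SET
Step 3: SET(x, 0) ← SET
Total: 2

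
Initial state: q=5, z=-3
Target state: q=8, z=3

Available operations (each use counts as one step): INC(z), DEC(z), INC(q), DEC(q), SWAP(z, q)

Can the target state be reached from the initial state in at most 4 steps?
No

The target state cannot be reached within 4 steps.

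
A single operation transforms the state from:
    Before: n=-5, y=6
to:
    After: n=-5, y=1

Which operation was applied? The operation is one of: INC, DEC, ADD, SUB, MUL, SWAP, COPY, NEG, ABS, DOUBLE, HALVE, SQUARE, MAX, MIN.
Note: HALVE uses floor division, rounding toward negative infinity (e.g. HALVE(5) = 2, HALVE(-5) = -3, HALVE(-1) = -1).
ADD(y, n)

Analyzing the change:
Before: n=-5, y=6
After: n=-5, y=1
Variable y changed from 6 to 1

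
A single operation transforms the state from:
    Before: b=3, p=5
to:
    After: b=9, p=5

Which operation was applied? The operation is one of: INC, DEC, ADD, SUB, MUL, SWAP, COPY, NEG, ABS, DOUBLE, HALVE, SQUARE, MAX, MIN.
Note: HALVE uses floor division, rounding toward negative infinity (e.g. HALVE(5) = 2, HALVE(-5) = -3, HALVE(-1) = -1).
SQUARE(b)

Analyzing the change:
Before: b=3, p=5
After: b=9, p=5
Variable b changed from 3 to 9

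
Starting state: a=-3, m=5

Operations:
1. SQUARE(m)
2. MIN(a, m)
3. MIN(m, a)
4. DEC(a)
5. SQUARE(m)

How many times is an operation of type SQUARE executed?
2

Counting SQUARE operations:
Step 1: SQUARE(m) ← SQUARE
Step 5: SQUARE(m) ← SQUARE
Total: 2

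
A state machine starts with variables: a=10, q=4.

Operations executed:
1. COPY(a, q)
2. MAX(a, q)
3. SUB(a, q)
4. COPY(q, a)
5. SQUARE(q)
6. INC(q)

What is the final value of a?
a = 0

Tracing execution:
Step 1: COPY(a, q) → a = 4
Step 2: MAX(a, q) → a = 4
Step 3: SUB(a, q) → a = 0
Step 4: COPY(q, a) → a = 0
Step 5: SQUARE(q) → a = 0
Step 6: INC(q) → a = 0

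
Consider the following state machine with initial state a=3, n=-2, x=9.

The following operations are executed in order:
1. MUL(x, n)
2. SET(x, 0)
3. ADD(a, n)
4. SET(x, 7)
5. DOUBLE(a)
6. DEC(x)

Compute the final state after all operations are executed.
{a: 2, n: -2, x: 6}

Step-by-step execution:
Initial: a=3, n=-2, x=9
After step 1 (MUL(x, n)): a=3, n=-2, x=-18
After step 2 (SET(x, 0)): a=3, n=-2, x=0
After step 3 (ADD(a, n)): a=1, n=-2, x=0
After step 4 (SET(x, 7)): a=1, n=-2, x=7
After step 5 (DOUBLE(a)): a=2, n=-2, x=7
After step 6 (DEC(x)): a=2, n=-2, x=6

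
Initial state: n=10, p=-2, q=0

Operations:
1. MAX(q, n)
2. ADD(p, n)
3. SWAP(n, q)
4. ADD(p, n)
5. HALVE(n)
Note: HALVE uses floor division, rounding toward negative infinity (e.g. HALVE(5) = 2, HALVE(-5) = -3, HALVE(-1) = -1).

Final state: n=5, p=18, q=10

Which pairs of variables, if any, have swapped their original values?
None

Comparing initial and final values:
n: 10 → 5
p: -2 → 18
q: 0 → 10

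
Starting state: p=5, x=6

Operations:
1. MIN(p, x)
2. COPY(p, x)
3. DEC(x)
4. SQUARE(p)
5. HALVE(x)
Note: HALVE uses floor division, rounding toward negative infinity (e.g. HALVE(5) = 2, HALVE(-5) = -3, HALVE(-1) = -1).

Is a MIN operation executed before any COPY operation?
Yes

First MIN: step 1
First COPY: step 2
Since 1 < 2, MIN comes first.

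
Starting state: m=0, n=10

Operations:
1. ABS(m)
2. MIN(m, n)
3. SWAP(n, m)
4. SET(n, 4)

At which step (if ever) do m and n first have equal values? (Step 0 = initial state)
Never

m and n never become equal during execution.

Comparing values at each step:
Initial: m=0, n=10
After step 1: m=0, n=10
After step 2: m=0, n=10
After step 3: m=10, n=0
After step 4: m=10, n=4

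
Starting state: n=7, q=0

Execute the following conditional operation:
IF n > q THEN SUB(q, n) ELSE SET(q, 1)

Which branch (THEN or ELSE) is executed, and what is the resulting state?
Branch: THEN, Final state: n=7, q=-7

Evaluating condition: n > q
n = 7, q = 0
Condition is True, so THEN branch executes
After SUB(q, n): n=7, q=-7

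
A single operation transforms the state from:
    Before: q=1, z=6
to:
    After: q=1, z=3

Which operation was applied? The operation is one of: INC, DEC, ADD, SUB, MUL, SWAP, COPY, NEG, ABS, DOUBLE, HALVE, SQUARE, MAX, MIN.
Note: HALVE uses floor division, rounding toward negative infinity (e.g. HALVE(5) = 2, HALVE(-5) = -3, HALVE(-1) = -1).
HALVE(z)

Analyzing the change:
Before: q=1, z=6
After: q=1, z=3
Variable z changed from 6 to 3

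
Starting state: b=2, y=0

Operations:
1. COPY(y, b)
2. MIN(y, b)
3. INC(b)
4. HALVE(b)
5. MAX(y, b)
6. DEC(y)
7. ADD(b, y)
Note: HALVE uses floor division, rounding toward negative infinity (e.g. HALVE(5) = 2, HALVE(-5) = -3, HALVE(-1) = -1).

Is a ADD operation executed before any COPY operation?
No

First ADD: step 7
First COPY: step 1
Since 7 > 1, COPY comes first.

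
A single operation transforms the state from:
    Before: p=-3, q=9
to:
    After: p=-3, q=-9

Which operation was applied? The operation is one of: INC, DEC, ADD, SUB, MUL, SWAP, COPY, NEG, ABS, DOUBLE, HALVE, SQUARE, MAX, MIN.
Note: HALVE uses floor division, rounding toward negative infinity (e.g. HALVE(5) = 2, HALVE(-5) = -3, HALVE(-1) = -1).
NEG(q)

Analyzing the change:
Before: p=-3, q=9
After: p=-3, q=-9
Variable q changed from 9 to -9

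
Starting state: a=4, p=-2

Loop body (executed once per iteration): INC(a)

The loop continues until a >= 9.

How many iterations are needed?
5

Tracing iterations:
Initial: a=4, p=-2
After iteration 1: a=5, p=-2
After iteration 2: a=6, p=-2
After iteration 3: a=7, p=-2
After iteration 4: a=8, p=-2
After iteration 5: a=9, p=-2
a >= 9 now holds, so the loop exits after 5 iterations.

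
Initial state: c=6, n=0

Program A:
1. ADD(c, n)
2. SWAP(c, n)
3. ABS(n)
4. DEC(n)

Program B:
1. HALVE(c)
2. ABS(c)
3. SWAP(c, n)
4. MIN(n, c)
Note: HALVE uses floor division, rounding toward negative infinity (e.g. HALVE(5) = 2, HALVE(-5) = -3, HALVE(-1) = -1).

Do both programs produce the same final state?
No

Program A final state: c=0, n=5
Program B final state: c=0, n=0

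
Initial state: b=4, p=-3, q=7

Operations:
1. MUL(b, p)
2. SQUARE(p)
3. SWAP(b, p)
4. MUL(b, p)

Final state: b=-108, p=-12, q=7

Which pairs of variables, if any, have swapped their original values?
None

Comparing initial and final values:
p: -3 → -12
b: 4 → -108
q: 7 → 7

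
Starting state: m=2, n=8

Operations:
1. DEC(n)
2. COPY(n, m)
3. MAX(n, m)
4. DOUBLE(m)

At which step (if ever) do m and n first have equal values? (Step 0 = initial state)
Step 2

m and n first become equal after step 2.

Comparing values at each step:
Initial: m=2, n=8
After step 1: m=2, n=7
After step 2: m=2, n=2 ← equal!
After step 3: m=2, n=2 ← equal!
After step 4: m=4, n=2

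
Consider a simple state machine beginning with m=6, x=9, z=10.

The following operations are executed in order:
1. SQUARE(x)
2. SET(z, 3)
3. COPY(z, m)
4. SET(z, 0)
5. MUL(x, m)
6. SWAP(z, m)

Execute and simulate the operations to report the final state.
{m: 0, x: 486, z: 6}

Step-by-step execution:
Initial: m=6, x=9, z=10
After step 1 (SQUARE(x)): m=6, x=81, z=10
After step 2 (SET(z, 3)): m=6, x=81, z=3
After step 3 (COPY(z, m)): m=6, x=81, z=6
After step 4 (SET(z, 0)): m=6, x=81, z=0
After step 5 (MUL(x, m)): m=6, x=486, z=0
After step 6 (SWAP(z, m)): m=0, x=486, z=6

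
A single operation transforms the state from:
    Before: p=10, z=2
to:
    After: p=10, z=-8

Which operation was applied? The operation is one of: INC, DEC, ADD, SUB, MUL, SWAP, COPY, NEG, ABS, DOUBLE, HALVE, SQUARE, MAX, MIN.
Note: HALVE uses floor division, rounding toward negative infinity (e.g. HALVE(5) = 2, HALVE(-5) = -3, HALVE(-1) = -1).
SUB(z, p)

Analyzing the change:
Before: p=10, z=2
After: p=10, z=-8
Variable z changed from 2 to -8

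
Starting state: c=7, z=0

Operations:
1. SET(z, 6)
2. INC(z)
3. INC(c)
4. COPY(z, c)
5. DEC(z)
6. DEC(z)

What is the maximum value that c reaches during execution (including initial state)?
8

Values of c at each step:
Initial: c = 7
After step 1: c = 7
After step 2: c = 7
After step 3: c = 8 ← maximum
After step 4: c = 8
After step 5: c = 8
After step 6: c = 8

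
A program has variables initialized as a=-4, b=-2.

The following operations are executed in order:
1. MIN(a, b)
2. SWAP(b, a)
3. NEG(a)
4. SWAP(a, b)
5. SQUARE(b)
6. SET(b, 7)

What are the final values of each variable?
{a: -4, b: 7}

Step-by-step execution:
Initial: a=-4, b=-2
After step 1 (MIN(a, b)): a=-4, b=-2
After step 2 (SWAP(b, a)): a=-2, b=-4
After step 3 (NEG(a)): a=2, b=-4
After step 4 (SWAP(a, b)): a=-4, b=2
After step 5 (SQUARE(b)): a=-4, b=4
After step 6 (SET(b, 7)): a=-4, b=7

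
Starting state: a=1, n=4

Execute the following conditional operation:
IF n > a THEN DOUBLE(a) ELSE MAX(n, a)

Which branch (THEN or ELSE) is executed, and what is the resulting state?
Branch: THEN, Final state: a=2, n=4

Evaluating condition: n > a
n = 4, a = 1
Condition is True, so THEN branch executes
After DOUBLE(a): a=2, n=4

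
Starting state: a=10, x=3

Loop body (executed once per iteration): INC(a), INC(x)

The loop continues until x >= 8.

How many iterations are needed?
5

Tracing iterations:
Initial: a=10, x=3
After iteration 1: a=11, x=4
After iteration 2: a=12, x=5
After iteration 3: a=13, x=6
After iteration 4: a=14, x=7
After iteration 5: a=15, x=8
x >= 8 now holds, so the loop exits after 5 iterations.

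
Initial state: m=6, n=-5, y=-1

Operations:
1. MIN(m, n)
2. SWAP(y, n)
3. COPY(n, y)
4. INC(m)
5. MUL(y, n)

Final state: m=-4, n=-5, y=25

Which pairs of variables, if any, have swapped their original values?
None

Comparing initial and final values:
n: -5 → -5
y: -1 → 25
m: 6 → -4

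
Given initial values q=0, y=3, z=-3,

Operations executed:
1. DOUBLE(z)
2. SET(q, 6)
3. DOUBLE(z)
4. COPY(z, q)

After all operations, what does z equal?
z = 6

Tracing execution:
Step 1: DOUBLE(z) → z = -6
Step 2: SET(q, 6) → z = -6
Step 3: DOUBLE(z) → z = -12
Step 4: COPY(z, q) → z = 6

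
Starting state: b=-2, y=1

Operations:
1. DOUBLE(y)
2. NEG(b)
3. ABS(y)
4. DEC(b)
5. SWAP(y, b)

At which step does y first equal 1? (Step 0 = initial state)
Step 0

Tracing y:
Initial: y = 1 ← first occurrence
After step 1: y = 2
After step 2: y = 2
After step 3: y = 2
After step 4: y = 2
After step 5: y = 1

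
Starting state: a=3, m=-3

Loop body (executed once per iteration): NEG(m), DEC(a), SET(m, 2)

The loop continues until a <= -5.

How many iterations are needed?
8

Tracing iterations:
Initial: a=3, m=-3
After iteration 1: a=2, m=2
After iteration 2: a=1, m=2
After iteration 3: a=0, m=2
After iteration 4: a=-1, m=2
After iteration 5: a=-2, m=2
After iteration 6: a=-3, m=2
After iteration 7: a=-4, m=2
After iteration 8: a=-5, m=2
a <= -5 now holds, so the loop exits after 8 iterations.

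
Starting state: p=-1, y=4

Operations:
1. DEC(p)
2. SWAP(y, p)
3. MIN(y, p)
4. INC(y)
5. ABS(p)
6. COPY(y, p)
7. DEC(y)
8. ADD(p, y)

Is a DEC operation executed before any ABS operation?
Yes

First DEC: step 1
First ABS: step 5
Since 1 < 5, DEC comes first.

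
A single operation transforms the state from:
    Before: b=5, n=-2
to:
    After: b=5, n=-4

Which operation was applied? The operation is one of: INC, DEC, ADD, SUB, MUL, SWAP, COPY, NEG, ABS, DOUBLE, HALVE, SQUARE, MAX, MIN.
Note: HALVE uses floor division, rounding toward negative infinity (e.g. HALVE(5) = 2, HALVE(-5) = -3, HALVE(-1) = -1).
DOUBLE(n)

Analyzing the change:
Before: b=5, n=-2
After: b=5, n=-4
Variable n changed from -2 to -4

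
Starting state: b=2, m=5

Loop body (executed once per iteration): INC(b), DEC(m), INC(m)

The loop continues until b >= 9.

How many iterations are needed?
7

Tracing iterations:
Initial: b=2, m=5
After iteration 1: b=3, m=5
After iteration 2: b=4, m=5
After iteration 3: b=5, m=5
After iteration 4: b=6, m=5
After iteration 5: b=7, m=5
After iteration 6: b=8, m=5
After iteration 7: b=9, m=5
b >= 9 now holds, so the loop exits after 7 iterations.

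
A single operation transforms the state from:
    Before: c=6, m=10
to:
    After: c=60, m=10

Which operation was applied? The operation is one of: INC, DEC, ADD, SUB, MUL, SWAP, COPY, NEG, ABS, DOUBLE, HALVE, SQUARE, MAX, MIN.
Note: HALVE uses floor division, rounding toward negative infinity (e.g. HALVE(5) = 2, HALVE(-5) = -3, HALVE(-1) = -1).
MUL(c, m)

Analyzing the change:
Before: c=6, m=10
After: c=60, m=10
Variable c changed from 6 to 60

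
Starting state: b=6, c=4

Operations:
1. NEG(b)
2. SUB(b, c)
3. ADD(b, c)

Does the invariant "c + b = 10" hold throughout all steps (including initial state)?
No, violated after step 1

The invariant is violated after step 1.

State at each step:
Initial: b=6, c=4
After step 1: b=-6, c=4
After step 2: b=-10, c=4
After step 3: b=-6, c=4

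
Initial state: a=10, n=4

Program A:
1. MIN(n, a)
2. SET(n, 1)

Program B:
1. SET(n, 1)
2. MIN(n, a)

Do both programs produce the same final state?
Yes

Program A final state: a=10, n=1
Program B final state: a=10, n=1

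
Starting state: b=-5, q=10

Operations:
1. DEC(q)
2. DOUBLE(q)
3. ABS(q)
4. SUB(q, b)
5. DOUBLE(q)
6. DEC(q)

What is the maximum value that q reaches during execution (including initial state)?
46

Values of q at each step:
Initial: q = 10
After step 1: q = 9
After step 2: q = 18
After step 3: q = 18
After step 4: q = 23
After step 5: q = 46 ← maximum
After step 6: q = 45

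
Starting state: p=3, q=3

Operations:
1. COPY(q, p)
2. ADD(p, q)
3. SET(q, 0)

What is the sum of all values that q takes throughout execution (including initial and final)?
9

Values of q at each step:
Initial: q = 3
After step 1: q = 3
After step 2: q = 3
After step 3: q = 0
Sum = 3 + 3 + 3 + 0 = 9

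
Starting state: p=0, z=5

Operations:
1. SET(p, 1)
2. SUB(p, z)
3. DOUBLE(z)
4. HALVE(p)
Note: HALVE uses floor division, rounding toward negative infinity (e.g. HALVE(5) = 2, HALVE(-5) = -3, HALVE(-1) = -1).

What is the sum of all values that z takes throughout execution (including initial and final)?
35

Values of z at each step:
Initial: z = 5
After step 1: z = 5
After step 2: z = 5
After step 3: z = 10
After step 4: z = 10
Sum = 5 + 5 + 5 + 10 + 10 = 35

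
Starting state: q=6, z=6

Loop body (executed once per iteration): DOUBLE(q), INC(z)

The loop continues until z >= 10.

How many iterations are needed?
4

Tracing iterations:
Initial: q=6, z=6
After iteration 1: q=12, z=7
After iteration 2: q=24, z=8
After iteration 3: q=48, z=9
After iteration 4: q=96, z=10
z >= 10 now holds, so the loop exits after 4 iterations.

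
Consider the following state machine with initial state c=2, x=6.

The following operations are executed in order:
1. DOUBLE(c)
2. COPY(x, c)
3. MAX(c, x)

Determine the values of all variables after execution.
{c: 4, x: 4}

Step-by-step execution:
Initial: c=2, x=6
After step 1 (DOUBLE(c)): c=4, x=6
After step 2 (COPY(x, c)): c=4, x=4
After step 3 (MAX(c, x)): c=4, x=4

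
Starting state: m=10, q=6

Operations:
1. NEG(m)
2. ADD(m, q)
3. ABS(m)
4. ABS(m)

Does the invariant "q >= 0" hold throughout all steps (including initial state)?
Yes

The invariant holds at every step.

State at each step:
Initial: m=10, q=6
After step 1: m=-10, q=6
After step 2: m=-4, q=6
After step 3: m=4, q=6
After step 4: m=4, q=6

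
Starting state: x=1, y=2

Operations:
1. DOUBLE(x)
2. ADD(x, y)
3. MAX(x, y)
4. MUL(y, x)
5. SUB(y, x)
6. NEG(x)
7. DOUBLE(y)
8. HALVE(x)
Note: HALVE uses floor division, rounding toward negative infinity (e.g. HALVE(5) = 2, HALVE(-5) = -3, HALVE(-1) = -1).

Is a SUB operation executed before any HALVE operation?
Yes

First SUB: step 5
First HALVE: step 8
Since 5 < 8, SUB comes first.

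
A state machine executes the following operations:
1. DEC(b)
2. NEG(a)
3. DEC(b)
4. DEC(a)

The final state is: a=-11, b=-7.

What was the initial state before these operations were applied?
a=10, b=-5

Working backwards:
Final state: a=-11, b=-7
Before step 4 (DEC(a)): a=-10, b=-7
Before step 3 (DEC(b)): a=-10, b=-6
Before step 2 (NEG(a)): a=10, b=-6
Before step 1 (DEC(b)): a=10, b=-5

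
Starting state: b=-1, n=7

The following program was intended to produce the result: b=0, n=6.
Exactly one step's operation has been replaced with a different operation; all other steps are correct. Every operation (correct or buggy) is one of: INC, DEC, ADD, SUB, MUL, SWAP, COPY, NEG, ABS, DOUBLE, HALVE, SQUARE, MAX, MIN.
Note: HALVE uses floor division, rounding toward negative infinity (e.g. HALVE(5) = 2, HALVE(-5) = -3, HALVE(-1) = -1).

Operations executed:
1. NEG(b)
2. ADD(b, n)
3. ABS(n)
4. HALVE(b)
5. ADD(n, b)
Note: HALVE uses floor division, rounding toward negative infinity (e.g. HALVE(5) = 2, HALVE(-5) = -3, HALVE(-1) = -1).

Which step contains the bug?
Step 2

Trace with buggy code:
Initial: b=-1, n=7
After step 1: b=1, n=7
After step 2: b=8, n=7
After step 3: b=8, n=7
After step 4: b=4, n=7
After step 5: b=4, n=11
Actual final b=4, n=11 ≠ expected b=0, n=6.
Step 2 is the only position where a single-operation replacement can produce the expected result.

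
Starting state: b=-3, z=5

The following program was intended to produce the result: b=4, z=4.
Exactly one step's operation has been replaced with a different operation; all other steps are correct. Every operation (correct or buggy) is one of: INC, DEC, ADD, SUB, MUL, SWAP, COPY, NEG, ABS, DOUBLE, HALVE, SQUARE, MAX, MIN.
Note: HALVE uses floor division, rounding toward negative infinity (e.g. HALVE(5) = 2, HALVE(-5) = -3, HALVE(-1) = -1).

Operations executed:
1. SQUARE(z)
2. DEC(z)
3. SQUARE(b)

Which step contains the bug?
Step 1

Trace with buggy code:
Initial: b=-3, z=5
After step 1: b=-3, z=25
After step 2: b=-3, z=24
After step 3: b=9, z=24
Actual final b=9, z=24 ≠ expected b=4, z=4.
Step 1 is the only position where a single-operation replacement can produce the expected result.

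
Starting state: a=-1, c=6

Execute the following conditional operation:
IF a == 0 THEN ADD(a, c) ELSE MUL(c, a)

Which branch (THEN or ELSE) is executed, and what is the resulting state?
Branch: ELSE, Final state: a=-1, c=-6

Evaluating condition: a == 0
a = -1
Condition is False, so ELSE branch executes
After MUL(c, a): a=-1, c=-6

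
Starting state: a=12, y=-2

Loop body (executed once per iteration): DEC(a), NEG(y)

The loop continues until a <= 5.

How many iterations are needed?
7

Tracing iterations:
Initial: a=12, y=-2
After iteration 1: a=11, y=2
After iteration 2: a=10, y=-2
After iteration 3: a=9, y=2
After iteration 4: a=8, y=-2
After iteration 5: a=7, y=2
After iteration 6: a=6, y=-2
After iteration 7: a=5, y=2
a <= 5 now holds, so the loop exits after 7 iterations.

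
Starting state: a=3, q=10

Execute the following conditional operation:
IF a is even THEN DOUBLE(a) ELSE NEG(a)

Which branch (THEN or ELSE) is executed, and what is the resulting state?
Branch: ELSE, Final state: a=-3, q=10

Evaluating condition: a is even
Condition is False, so ELSE branch executes
After NEG(a): a=-3, q=10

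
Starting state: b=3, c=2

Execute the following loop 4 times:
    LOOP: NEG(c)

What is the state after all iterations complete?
b=3, c=2

Iteration trace:
Start: b=3, c=2
After iteration 1: b=3, c=-2
After iteration 2: b=3, c=2
After iteration 3: b=3, c=-2
After iteration 4: b=3, c=2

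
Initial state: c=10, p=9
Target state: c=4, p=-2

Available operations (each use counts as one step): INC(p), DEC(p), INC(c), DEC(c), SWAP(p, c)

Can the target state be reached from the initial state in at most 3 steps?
No

The target state cannot be reached within 3 steps.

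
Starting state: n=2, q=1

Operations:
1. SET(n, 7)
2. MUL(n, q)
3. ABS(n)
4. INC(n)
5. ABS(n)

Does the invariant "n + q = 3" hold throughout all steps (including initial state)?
No, violated after step 1

The invariant is violated after step 1.

State at each step:
Initial: n=2, q=1
After step 1: n=7, q=1
After step 2: n=7, q=1
After step 3: n=7, q=1
After step 4: n=8, q=1
After step 5: n=8, q=1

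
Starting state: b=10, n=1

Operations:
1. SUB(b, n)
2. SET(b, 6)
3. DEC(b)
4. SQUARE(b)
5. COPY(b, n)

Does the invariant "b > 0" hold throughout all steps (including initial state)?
Yes

The invariant holds at every step.

State at each step:
Initial: b=10, n=1
After step 1: b=9, n=1
After step 2: b=6, n=1
After step 3: b=5, n=1
After step 4: b=25, n=1
After step 5: b=1, n=1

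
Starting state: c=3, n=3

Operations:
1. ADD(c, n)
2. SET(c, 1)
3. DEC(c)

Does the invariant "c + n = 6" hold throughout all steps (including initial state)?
No, violated after step 1

The invariant is violated after step 1.

State at each step:
Initial: c=3, n=3
After step 1: c=6, n=3
After step 2: c=1, n=3
After step 3: c=0, n=3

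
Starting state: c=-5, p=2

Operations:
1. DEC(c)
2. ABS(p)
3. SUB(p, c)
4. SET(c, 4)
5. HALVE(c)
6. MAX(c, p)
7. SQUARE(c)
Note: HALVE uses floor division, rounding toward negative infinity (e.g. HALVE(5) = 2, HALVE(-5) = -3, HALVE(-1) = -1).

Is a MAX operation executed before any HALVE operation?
No

First MAX: step 6
First HALVE: step 5
Since 6 > 5, HALVE comes first.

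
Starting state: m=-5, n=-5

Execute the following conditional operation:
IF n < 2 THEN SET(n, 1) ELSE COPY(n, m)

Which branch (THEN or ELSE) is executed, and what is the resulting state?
Branch: THEN, Final state: m=-5, n=1

Evaluating condition: n < 2
n = -5
Condition is True, so THEN branch executes
After SET(n, 1): m=-5, n=1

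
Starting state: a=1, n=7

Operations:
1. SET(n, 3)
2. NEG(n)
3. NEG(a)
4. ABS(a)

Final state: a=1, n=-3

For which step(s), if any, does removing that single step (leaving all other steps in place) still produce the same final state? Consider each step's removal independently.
Step(s) 3

Testing removal of each single step:
Without step 1: final = a=1, n=-7 (different)
Without step 2: final = a=1, n=3 (different)
Without step 3: final = a=1, n=-3 (same)
Without step 4: final = a=-1, n=-3 (different)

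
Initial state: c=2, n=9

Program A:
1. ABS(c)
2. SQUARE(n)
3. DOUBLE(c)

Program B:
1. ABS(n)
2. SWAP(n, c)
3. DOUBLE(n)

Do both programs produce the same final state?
No

Program A final state: c=4, n=81
Program B final state: c=9, n=4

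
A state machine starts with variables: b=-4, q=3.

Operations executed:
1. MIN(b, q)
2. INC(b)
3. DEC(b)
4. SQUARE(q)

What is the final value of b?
b = -4

Tracing execution:
Step 1: MIN(b, q) → b = -4
Step 2: INC(b) → b = -3
Step 3: DEC(b) → b = -4
Step 4: SQUARE(q) → b = -4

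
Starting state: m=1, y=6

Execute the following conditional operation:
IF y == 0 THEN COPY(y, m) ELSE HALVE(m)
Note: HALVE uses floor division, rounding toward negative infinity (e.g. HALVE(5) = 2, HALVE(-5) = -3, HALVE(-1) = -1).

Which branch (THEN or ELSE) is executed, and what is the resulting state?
Branch: ELSE, Final state: m=0, y=6

Evaluating condition: y == 0
y = 6
Condition is False, so ELSE branch executes
After HALVE(m): m=0, y=6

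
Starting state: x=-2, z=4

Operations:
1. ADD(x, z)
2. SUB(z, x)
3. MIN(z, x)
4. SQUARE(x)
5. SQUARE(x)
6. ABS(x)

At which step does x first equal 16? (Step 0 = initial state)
Step 5

Tracing x:
Initial: x = -2
After step 1: x = 2
After step 2: x = 2
After step 3: x = 2
After step 4: x = 4
After step 5: x = 16 ← first occurrence
After step 6: x = 16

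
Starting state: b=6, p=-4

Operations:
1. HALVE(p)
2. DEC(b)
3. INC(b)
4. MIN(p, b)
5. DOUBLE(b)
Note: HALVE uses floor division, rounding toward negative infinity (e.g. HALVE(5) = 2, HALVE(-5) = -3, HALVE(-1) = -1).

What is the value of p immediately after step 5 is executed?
p = -2

Tracing p through execution:
Initial: p = -4
After step 1 (HALVE(p)): p = -2
After step 2 (DEC(b)): p = -2
After step 3 (INC(b)): p = -2
After step 4 (MIN(p, b)): p = -2
After step 5 (DOUBLE(b)): p = -2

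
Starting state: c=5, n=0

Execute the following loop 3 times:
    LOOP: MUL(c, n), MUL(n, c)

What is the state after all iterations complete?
c=0, n=0

Iteration trace:
Start: c=5, n=0
After iteration 1: c=0, n=0
After iteration 2: c=0, n=0
After iteration 3: c=0, n=0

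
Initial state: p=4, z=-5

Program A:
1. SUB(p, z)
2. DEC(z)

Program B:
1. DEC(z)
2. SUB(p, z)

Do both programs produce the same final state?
No

Program A final state: p=9, z=-6
Program B final state: p=10, z=-6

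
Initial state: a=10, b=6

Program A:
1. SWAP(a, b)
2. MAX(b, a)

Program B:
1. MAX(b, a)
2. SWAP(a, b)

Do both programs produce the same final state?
No

Program A final state: a=6, b=10
Program B final state: a=10, b=10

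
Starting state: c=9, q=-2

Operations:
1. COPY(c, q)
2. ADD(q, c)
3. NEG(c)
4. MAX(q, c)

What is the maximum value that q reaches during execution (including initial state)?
2

Values of q at each step:
Initial: q = -2
After step 1: q = -2
After step 2: q = -4
After step 3: q = -4
After step 4: q = 2 ← maximum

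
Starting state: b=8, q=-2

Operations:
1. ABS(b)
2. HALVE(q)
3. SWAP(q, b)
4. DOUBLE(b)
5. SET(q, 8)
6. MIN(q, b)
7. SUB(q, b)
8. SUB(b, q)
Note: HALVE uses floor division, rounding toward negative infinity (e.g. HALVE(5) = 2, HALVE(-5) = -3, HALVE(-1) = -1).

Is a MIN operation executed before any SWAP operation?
No

First MIN: step 6
First SWAP: step 3
Since 6 > 3, SWAP comes first.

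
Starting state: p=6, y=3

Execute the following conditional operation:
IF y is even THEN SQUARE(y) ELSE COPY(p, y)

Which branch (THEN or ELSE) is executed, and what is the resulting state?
Branch: ELSE, Final state: p=3, y=3

Evaluating condition: y is even
Condition is False, so ELSE branch executes
After COPY(p, y): p=3, y=3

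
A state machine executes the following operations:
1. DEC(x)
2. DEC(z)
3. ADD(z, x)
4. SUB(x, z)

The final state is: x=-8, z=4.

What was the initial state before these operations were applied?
x=-3, z=9

Working backwards:
Final state: x=-8, z=4
Before step 4 (SUB(x, z)): x=-4, z=4
Before step 3 (ADD(z, x)): x=-4, z=8
Before step 2 (DEC(z)): x=-4, z=9
Before step 1 (DEC(x)): x=-3, z=9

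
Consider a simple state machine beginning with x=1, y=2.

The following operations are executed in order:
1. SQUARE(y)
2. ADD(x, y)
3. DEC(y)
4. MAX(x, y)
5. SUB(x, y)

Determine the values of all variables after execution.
{x: 2, y: 3}

Step-by-step execution:
Initial: x=1, y=2
After step 1 (SQUARE(y)): x=1, y=4
After step 2 (ADD(x, y)): x=5, y=4
After step 3 (DEC(y)): x=5, y=3
After step 4 (MAX(x, y)): x=5, y=3
After step 5 (SUB(x, y)): x=2, y=3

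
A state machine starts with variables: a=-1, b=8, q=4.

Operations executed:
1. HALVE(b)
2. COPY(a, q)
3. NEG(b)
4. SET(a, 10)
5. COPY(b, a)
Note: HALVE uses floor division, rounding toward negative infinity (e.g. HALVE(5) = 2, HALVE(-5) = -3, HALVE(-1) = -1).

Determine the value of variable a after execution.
a = 10

Tracing execution:
Step 1: HALVE(b) → a = -1
Step 2: COPY(a, q) → a = 4
Step 3: NEG(b) → a = 4
Step 4: SET(a, 10) → a = 10
Step 5: COPY(b, a) → a = 10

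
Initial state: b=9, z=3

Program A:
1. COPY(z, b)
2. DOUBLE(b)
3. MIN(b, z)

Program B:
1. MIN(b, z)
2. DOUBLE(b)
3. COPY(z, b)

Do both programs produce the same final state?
No

Program A final state: b=9, z=9
Program B final state: b=6, z=6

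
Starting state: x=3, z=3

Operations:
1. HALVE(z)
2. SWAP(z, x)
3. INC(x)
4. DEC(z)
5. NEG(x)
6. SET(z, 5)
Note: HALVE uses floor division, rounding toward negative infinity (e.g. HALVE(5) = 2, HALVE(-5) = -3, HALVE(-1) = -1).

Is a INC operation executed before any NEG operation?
Yes

First INC: step 3
First NEG: step 5
Since 3 < 5, INC comes first.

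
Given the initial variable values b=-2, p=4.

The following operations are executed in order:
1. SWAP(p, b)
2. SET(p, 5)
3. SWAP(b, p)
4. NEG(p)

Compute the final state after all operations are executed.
{b: 5, p: -4}

Step-by-step execution:
Initial: b=-2, p=4
After step 1 (SWAP(p, b)): b=4, p=-2
After step 2 (SET(p, 5)): b=4, p=5
After step 3 (SWAP(b, p)): b=5, p=4
After step 4 (NEG(p)): b=5, p=-4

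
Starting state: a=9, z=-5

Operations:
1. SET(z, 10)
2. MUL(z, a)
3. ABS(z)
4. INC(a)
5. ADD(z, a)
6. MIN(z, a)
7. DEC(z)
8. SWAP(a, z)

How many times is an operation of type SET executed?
1

Counting SET operations:
Step 1: SET(z, 10) ← SET
Total: 1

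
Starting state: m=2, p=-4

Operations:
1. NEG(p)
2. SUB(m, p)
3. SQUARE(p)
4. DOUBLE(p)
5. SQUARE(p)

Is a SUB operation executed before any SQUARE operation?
Yes

First SUB: step 2
First SQUARE: step 3
Since 2 < 3, SUB comes first.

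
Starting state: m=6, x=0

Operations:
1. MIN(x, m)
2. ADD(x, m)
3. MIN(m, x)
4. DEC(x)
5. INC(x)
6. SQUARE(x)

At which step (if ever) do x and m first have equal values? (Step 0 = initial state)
Step 2

x and m first become equal after step 2.

Comparing values at each step:
Initial: x=0, m=6
After step 1: x=0, m=6
After step 2: x=6, m=6 ← equal!
After step 3: x=6, m=6 ← equal!
After step 4: x=5, m=6
After step 5: x=6, m=6 ← equal!
After step 6: x=36, m=6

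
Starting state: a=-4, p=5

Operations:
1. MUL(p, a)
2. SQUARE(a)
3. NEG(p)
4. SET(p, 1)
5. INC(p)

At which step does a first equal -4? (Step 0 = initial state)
Step 0

Tracing a:
Initial: a = -4 ← first occurrence
After step 1: a = -4
After step 2: a = 16
After step 3: a = 16
After step 4: a = 16
After step 5: a = 16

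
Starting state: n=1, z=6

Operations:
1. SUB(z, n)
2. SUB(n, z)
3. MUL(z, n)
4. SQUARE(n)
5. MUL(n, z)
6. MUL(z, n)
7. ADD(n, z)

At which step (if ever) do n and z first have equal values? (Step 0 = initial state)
Never

n and z never become equal during execution.

Comparing values at each step:
Initial: n=1, z=6
After step 1: n=1, z=5
After step 2: n=-4, z=5
After step 3: n=-4, z=-20
After step 4: n=16, z=-20
After step 5: n=-320, z=-20
After step 6: n=-320, z=6400
After step 7: n=6080, z=6400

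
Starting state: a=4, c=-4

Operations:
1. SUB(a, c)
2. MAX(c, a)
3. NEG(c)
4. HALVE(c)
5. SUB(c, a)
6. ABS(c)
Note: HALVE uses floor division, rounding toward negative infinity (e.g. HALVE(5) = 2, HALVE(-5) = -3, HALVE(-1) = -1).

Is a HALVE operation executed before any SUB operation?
No

First HALVE: step 4
First SUB: step 1
Since 4 > 1, SUB comes first.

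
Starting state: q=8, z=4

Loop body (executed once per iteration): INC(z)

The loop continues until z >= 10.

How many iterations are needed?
6

Tracing iterations:
Initial: q=8, z=4
After iteration 1: q=8, z=5
After iteration 2: q=8, z=6
After iteration 3: q=8, z=7
After iteration 4: q=8, z=8
After iteration 5: q=8, z=9
After iteration 6: q=8, z=10
z >= 10 now holds, so the loop exits after 6 iterations.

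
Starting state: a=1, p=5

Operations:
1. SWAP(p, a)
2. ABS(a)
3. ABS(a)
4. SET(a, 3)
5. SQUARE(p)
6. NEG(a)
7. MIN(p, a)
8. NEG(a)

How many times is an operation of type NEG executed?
2

Counting NEG operations:
Step 6: NEG(a) ← NEG
Step 8: NEG(a) ← NEG
Total: 2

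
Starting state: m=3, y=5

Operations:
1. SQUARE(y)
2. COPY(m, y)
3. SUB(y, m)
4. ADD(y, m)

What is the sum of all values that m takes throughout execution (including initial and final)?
81

Values of m at each step:
Initial: m = 3
After step 1: m = 3
After step 2: m = 25
After step 3: m = 25
After step 4: m = 25
Sum = 3 + 3 + 25 + 25 + 25 = 81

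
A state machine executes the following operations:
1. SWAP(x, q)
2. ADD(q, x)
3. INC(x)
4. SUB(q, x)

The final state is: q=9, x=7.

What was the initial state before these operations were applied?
q=6, x=10

Working backwards:
Final state: q=9, x=7
Before step 4 (SUB(q, x)): q=16, x=7
Before step 3 (INC(x)): q=16, x=6
Before step 2 (ADD(q, x)): q=10, x=6
Before step 1 (SWAP(x, q)): q=6, x=10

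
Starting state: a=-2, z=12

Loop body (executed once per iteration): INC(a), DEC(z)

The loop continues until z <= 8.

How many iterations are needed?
4

Tracing iterations:
Initial: a=-2, z=12
After iteration 1: a=-1, z=11
After iteration 2: a=0, z=10
After iteration 3: a=1, z=9
After iteration 4: a=2, z=8
z <= 8 now holds, so the loop exits after 4 iterations.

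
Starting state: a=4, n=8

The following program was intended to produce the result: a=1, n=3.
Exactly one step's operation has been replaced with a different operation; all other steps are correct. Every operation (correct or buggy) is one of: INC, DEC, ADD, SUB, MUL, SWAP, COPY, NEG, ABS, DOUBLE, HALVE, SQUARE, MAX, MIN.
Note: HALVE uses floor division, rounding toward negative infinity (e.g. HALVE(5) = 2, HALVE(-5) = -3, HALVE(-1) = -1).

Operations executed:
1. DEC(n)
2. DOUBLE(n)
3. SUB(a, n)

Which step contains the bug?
Step 2

Trace with buggy code:
Initial: a=4, n=8
After step 1: a=4, n=7
After step 2: a=4, n=14
After step 3: a=-10, n=14
Actual final a=-10, n=14 ≠ expected a=1, n=3.
Step 2 is the only position where a single-operation replacement can produce the expected result.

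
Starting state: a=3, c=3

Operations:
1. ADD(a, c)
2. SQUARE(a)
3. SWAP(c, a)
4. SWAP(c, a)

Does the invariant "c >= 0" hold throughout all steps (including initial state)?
Yes

The invariant holds at every step.

State at each step:
Initial: a=3, c=3
After step 1: a=6, c=3
After step 2: a=36, c=3
After step 3: a=3, c=36
After step 4: a=36, c=3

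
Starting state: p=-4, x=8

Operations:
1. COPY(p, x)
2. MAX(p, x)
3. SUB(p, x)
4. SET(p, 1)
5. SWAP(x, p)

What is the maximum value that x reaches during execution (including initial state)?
8

Values of x at each step:
Initial: x = 8 ← maximum
After step 1: x = 8
After step 2: x = 8
After step 3: x = 8
After step 4: x = 8
After step 5: x = 1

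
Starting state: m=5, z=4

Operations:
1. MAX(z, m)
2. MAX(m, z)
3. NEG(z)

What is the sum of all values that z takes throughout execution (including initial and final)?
9

Values of z at each step:
Initial: z = 4
After step 1: z = 5
After step 2: z = 5
After step 3: z = -5
Sum = 4 + 5 + 5 + -5 = 9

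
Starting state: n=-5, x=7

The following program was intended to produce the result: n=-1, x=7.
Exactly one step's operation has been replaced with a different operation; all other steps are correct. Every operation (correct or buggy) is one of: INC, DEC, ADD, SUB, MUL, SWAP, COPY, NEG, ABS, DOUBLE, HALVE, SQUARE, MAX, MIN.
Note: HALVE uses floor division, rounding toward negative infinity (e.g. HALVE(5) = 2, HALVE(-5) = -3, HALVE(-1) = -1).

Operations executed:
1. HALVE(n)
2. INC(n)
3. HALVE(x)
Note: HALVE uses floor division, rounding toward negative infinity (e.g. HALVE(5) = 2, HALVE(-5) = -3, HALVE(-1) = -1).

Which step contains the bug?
Step 3

Trace with buggy code:
Initial: n=-5, x=7
After step 1: n=-3, x=7
After step 2: n=-2, x=7
After step 3: n=-2, x=3
Actual final n=-2, x=3 ≠ expected n=-1, x=7.
Step 3 is the only position where a single-operation replacement can produce the expected result.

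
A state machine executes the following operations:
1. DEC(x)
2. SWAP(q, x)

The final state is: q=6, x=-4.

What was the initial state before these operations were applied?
q=-4, x=7

Working backwards:
Final state: q=6, x=-4
Before step 2 (SWAP(q, x)): q=-4, x=6
Before step 1 (DEC(x)): q=-4, x=7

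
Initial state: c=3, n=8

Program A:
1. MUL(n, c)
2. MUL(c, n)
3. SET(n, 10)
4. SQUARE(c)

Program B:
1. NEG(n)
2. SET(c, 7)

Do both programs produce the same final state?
No

Program A final state: c=5184, n=10
Program B final state: c=7, n=-8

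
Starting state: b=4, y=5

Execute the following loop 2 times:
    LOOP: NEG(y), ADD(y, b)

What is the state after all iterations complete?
b=4, y=5

Iteration trace:
Start: b=4, y=5
After iteration 1: b=4, y=-1
After iteration 2: b=4, y=5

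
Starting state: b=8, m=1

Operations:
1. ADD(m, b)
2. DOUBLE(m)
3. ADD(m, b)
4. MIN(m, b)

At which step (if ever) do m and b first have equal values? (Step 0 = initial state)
Step 4

m and b first become equal after step 4.

Comparing values at each step:
Initial: m=1, b=8
After step 1: m=9, b=8
After step 2: m=18, b=8
After step 3: m=26, b=8
After step 4: m=8, b=8 ← equal!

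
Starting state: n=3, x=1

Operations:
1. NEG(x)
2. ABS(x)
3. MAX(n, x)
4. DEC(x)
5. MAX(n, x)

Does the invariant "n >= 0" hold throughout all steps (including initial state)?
Yes

The invariant holds at every step.

State at each step:
Initial: n=3, x=1
After step 1: n=3, x=-1
After step 2: n=3, x=1
After step 3: n=3, x=1
After step 4: n=3, x=0
After step 5: n=3, x=0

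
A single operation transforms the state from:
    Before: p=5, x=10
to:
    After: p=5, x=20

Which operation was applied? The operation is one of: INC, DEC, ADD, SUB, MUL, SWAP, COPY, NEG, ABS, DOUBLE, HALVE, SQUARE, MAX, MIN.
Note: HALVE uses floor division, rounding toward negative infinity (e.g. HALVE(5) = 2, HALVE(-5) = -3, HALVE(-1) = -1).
DOUBLE(x)

Analyzing the change:
Before: p=5, x=10
After: p=5, x=20
Variable x changed from 10 to 20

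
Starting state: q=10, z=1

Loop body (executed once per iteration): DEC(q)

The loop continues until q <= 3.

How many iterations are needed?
7

Tracing iterations:
Initial: q=10, z=1
After iteration 1: q=9, z=1
After iteration 2: q=8, z=1
After iteration 3: q=7, z=1
After iteration 4: q=6, z=1
After iteration 5: q=5, z=1
After iteration 6: q=4, z=1
After iteration 7: q=3, z=1
q <= 3 now holds, so the loop exits after 7 iterations.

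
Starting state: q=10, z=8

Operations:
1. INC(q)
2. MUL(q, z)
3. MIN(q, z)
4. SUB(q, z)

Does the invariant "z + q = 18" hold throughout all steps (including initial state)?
No, violated after step 1

The invariant is violated after step 1.

State at each step:
Initial: q=10, z=8
After step 1: q=11, z=8
After step 2: q=88, z=8
After step 3: q=8, z=8
After step 4: q=0, z=8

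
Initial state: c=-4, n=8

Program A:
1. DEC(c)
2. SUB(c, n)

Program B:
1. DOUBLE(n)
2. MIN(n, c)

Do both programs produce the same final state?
No

Program A final state: c=-13, n=8
Program B final state: c=-4, n=-4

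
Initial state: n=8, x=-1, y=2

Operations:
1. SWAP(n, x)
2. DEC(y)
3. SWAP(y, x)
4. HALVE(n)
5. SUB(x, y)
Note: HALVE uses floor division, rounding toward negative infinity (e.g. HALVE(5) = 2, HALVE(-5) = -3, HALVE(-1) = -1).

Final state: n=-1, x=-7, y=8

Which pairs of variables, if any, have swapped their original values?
None

Comparing initial and final values:
y: 2 → 8
x: -1 → -7
n: 8 → -1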